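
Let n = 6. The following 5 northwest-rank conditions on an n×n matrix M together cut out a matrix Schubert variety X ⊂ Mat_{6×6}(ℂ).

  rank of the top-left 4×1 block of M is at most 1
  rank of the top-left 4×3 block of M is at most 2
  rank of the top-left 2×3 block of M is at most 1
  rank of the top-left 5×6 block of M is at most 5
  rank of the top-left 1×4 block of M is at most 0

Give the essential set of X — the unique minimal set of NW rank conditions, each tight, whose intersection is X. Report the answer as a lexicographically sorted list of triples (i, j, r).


Rank table r_w(6×6) implied by the 5 constraints:

  row 1: 0, 0, 0, 0, 1, 1
  row 2: 1, 1, 1, 1, 2, 2
  row 3: 1, 2, 2, 2, 3, 3
  row 4: 1, 2, 2, 3, 4, 4
  row 5: 1, 2, 3, 4, 5, 5
  row 6: 1, 2, 3, 4, 5, 6

hence w(1..6) = (5, 1, 2, 4, 3, 6).

Fulton essential set (2 of the 5 Rothe cells):

[(1, 4, 0), (4, 3, 2)]


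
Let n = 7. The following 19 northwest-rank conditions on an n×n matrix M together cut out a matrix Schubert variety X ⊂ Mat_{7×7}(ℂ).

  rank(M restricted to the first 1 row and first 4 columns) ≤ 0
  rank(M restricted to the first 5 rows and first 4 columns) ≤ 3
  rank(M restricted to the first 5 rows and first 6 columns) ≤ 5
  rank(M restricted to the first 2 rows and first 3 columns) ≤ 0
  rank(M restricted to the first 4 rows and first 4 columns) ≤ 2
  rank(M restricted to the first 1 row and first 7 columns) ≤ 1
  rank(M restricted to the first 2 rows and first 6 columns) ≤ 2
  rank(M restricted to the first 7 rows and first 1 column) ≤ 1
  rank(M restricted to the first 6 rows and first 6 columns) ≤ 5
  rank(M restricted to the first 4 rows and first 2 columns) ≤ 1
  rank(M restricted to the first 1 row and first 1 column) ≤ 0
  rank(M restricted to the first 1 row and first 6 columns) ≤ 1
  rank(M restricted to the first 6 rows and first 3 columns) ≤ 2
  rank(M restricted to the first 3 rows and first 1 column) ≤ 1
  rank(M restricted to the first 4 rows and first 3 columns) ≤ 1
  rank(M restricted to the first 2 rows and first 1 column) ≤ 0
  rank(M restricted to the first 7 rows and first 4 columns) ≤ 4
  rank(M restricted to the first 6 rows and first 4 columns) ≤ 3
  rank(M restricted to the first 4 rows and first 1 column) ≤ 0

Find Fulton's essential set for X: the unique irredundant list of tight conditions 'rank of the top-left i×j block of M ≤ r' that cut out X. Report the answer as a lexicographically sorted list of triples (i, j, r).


Reconstructing r_w from the 19 given conditions:

  row 1: 0  0  0  0  1  1  1
  row 2: 0  0  0  1  2  2  2
  row 3: 0  1  1  2  3  3  3
  row 4: 0  1  1  2  3  4  4
  row 5: 1  2  2  3  4  5  5
  row 6: 1  2  2  3  4  5  6
  row 7: 1  2  3  4  5  6  7

reading off 1-entries of Δ²R: w = (5, 4, 2, 6, 1, 7, 3).

Fulton essential set (5 of the 11 Rothe cells):

[(1, 4, 0), (2, 3, 0), (4, 1, 0), (4, 3, 1), (6, 3, 2)]


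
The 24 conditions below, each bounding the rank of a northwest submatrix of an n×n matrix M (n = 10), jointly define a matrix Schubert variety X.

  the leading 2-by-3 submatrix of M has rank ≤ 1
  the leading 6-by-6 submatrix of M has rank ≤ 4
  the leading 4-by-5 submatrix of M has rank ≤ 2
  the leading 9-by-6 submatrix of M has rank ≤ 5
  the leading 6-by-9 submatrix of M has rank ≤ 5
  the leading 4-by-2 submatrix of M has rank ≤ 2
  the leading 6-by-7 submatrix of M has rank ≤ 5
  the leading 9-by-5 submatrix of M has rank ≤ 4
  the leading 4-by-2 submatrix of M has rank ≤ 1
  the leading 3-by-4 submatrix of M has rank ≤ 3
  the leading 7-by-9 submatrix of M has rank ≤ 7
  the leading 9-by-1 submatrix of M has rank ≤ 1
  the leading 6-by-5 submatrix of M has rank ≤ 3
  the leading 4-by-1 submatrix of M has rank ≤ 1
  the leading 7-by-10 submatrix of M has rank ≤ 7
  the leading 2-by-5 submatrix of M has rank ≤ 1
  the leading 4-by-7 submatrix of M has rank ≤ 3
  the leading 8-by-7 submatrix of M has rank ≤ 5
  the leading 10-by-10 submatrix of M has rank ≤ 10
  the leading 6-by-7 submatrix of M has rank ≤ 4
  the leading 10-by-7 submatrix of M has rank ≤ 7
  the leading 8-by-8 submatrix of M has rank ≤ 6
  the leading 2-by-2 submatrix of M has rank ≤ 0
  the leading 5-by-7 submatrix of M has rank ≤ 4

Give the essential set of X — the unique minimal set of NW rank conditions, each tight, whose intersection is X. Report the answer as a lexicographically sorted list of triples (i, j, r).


Recovering R(i,j) via the rank-extension bound from the 24 conditions:

  R[1]: 0, 0, 1, 1, 1, 1, 1, 1, 1, 1
  R[2]: 0, 0, 1, 1, 1, 2, 2, 2, 2, 2
  R[3]: 1, 1, 2, 2, 2, 3, 3, 3, 3, 3
  R[4]: 1, 1, 2, 2, 2, 3, 3, 4, 4, 4
  R[5]: 1, 2, 3, 3, 3, 4, 4, 5, 5, 5
  R[6]: 1, 2, 3, 3, 3, 4, 4, 5, 5, 6
  R[7]: 1, 2, 3, 4, 4, 5, 5, 6, 6, 7
  R[8]: 1, 2, 3, 4, 4, 5, 5, 6, 7, 8
  R[9]: 1, 2, 3, 4, 4, 5, 6, 7, 8, 9
  R[10]: 1, 2, 3, 4, 5, 6, 7, 8, 9, 10

so w = (3, 6, 1, 8, 2, 10, 4, 9, 7, 5).

Fulton essential set (10 of the 17 Rothe cells):

[(2, 2, 0), (2, 5, 1), (4, 2, 1), (4, 5, 2), (4, 7, 3), (6, 5, 3), (6, 7, 4), (6, 9, 5), (8, 7, 5), (9, 5, 4)]


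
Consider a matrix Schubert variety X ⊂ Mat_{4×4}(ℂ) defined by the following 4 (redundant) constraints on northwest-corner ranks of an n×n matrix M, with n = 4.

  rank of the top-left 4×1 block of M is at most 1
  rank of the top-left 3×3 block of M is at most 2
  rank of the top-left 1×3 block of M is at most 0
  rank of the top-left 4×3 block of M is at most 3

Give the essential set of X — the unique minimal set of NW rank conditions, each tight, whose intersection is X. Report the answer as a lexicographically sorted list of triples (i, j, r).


The tightest implied rank at each (i,j), from the 4 conditions:

  R[1]: 0 0 0 1
  R[2]: 1 1 1 2
  R[3]: 1 2 2 3
  R[4]: 1 2 3 4

reading off 1-entries of Δ²R: w = (4, 1, 2, 3).

1 SE-corner of the 3-cell Rothe diagram gives Ess(w):

[(1, 3, 0)]


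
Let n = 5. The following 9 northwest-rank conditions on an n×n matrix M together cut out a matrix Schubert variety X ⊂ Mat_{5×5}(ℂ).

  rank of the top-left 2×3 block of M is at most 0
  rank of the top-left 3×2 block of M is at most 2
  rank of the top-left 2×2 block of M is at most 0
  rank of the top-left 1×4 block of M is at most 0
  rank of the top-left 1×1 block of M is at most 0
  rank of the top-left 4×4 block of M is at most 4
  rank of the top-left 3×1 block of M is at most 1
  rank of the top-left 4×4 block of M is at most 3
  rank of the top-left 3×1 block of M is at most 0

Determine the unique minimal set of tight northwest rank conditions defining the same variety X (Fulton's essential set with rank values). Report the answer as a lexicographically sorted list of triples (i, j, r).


The tightest implied rank at each (i,j), from the 9 conditions:

  i=1: 0, 0, 0, 0, 1
  i=2: 0, 0, 0, 1, 2
  i=3: 0, 1, 1, 2, 3
  i=4: 1, 2, 2, 3, 4
  i=5: 1, 2, 3, 4, 5

so w = (5, 4, 2, 1, 3).

Fulton essential set (3 of the 8 Rothe cells):

[(1, 4, 0), (2, 3, 0), (3, 1, 0)]


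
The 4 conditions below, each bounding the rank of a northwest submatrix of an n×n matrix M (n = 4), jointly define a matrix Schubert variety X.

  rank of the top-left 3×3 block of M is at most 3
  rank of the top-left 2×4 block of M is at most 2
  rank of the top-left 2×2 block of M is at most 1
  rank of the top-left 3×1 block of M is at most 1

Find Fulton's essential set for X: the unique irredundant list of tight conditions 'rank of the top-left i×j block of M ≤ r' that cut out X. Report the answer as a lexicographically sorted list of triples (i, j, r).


The tightest implied rank at each (i,j), from the 4 conditions:

  i=1: 1 | 1 | 1 | 1
  i=2: 1 | 1 | 2 | 2
  i=3: 1 | 2 | 3 | 3
  i=4: 1 | 2 | 3 | 4

giving w = (1, 3, 2, 4) via Δ²R.

Fulton essential set (the sole Rothe cell):

[(2, 2, 1)]


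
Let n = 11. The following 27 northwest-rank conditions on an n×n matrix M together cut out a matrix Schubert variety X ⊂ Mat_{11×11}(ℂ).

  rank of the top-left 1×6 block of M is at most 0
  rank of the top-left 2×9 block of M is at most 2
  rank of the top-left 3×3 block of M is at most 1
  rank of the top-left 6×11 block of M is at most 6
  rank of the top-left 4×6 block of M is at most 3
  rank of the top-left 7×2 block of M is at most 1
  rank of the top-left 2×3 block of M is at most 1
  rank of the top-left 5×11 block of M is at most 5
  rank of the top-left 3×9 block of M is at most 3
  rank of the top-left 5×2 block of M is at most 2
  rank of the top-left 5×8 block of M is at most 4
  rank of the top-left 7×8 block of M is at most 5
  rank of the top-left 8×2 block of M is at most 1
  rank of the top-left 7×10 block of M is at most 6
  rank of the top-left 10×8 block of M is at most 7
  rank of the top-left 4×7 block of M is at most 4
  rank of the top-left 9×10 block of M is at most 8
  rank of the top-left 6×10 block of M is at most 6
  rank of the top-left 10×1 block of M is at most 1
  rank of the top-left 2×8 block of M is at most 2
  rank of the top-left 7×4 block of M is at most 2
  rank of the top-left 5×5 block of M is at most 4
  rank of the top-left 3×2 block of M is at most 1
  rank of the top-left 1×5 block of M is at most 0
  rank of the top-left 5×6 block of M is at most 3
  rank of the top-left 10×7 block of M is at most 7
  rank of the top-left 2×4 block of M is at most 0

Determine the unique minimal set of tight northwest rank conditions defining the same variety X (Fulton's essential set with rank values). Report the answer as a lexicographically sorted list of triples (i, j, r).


Recovering R(i,j) via the rank-extension bound from the 27 conditions:

  i=1: 0, 0, 0, 0, 0, 0, 1, 1, 1, 1, 1
  i=2: 0, 0, 0, 0, 1, 1, 2, 2, 2, 2, 2
  i=3: 1, 1, 1, 1, 2, 2, 3, 3, 3, 3, 3
  i=4: 1, 1, 2, 2, 3, 3, 4, 4, 4, 4, 4
  i=5: 1, 1, 2, 2, 3, 3, 4, 4, 5, 5, 5
  i=6: 1, 1, 2, 2, 3, 4, 5, 5, 6, 6, 6
  i=7: 1, 1, 2, 2, 3, 4, 5, 5, 6, 6, 7
  i=8: 1, 1, 2, 3, 4, 5, 6, 6, 7, 7, 8
  i=9: 1, 2, 3, 4, 5, 6, 7, 7, 8, 8, 9
  i=10: 1, 2, 3, 4, 5, 6, 7, 7, 8, 9, 10
  i=11: 1, 2, 3, 4, 5, 6, 7, 8, 9, 10, 11

so w = (7, 5, 1, 3, 9, 6, 11, 4, 2, 10, 8).

Fulton essential set (9 of the 23 Rothe cells):

[(1, 6, 0), (2, 4, 0), (5, 6, 3), (5, 8, 4), (7, 4, 2), (7, 8, 5), (7, 10, 6), (8, 2, 1), (10, 8, 7)]


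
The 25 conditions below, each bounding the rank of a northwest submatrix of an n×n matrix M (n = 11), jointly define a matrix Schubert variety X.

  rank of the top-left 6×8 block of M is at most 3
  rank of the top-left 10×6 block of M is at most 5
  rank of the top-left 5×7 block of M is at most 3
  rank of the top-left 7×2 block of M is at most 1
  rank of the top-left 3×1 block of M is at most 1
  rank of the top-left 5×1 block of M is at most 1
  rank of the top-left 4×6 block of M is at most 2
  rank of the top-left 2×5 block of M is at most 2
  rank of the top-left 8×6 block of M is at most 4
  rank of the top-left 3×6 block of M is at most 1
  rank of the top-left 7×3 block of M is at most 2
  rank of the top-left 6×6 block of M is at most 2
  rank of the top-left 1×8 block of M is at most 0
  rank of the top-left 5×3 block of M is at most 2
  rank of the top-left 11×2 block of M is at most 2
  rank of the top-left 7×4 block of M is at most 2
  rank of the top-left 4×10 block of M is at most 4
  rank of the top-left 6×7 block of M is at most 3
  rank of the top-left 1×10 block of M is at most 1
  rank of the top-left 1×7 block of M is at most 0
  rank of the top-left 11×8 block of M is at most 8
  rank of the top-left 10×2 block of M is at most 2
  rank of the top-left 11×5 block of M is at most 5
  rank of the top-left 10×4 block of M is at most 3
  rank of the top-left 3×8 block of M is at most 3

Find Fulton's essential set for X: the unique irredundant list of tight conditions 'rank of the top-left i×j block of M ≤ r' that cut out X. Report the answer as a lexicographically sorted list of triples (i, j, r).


Recovering R(i,j) via the rank-extension bound from the 25 conditions:

  i=1: 0  0  0  0  0  0  0  0  1  1  1
  i=2: 1  1  1  1  1  1  1  1  2  2  2
  i=3: 1  1  1  1  1  1  2  2  3  3  3
  i=4: 1  1  2  2  2  2  3  3  4  4  4
  i=5: 1  1  2  2  2  2  3  3  4  5  5
  i=6: 1  1  2  2  2  2  3  3  4  5  6
  i=7: 1  1  2  2  3  3  4  4  5  6  7
  i=8: 1  2  3  3  4  4  5  5  6  7  8
  i=9: 1  2  3  3  4  5  6  6  7  8  9
  i=10: 1  2  3  3  4  5  6  7  8  9  10
  i=11: 1  2  3  4  5  6  7  8  9  10  11

the unique w with this rank table is (9, 1, 7, 3, 10, 11, 5, 2, 6, 8, 4).

Rothe diagram D(w) (28 cells), 7 SE-corners (essential conditions):

[(1, 8, 0), (3, 6, 1), (6, 6, 2), (6, 8, 3), (7, 2, 1), (7, 4, 2), (10, 4, 3)]


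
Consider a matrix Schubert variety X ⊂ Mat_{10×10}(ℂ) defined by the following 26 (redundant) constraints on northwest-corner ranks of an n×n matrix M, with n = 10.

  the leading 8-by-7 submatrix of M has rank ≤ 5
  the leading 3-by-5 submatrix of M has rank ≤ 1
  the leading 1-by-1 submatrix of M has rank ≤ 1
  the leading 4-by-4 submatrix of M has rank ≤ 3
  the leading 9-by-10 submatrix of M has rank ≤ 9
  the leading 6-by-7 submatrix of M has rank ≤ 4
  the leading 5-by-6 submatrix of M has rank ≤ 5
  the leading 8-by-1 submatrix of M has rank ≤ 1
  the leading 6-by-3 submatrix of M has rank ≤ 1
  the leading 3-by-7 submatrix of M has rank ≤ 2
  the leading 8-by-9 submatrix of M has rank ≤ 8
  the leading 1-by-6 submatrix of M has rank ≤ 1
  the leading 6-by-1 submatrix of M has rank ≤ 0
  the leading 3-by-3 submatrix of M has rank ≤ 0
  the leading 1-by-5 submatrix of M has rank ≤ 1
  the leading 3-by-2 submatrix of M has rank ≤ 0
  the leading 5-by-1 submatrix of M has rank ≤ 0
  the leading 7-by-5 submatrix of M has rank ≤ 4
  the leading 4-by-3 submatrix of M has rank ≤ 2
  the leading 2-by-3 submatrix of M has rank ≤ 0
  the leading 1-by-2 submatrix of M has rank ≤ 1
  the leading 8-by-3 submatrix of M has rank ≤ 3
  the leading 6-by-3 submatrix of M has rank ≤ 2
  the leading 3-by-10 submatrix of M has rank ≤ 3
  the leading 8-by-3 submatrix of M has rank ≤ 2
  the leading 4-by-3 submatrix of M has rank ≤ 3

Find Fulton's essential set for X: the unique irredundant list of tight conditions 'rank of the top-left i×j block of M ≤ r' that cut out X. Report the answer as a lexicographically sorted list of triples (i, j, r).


Computing R[i][j] = min implied NW-rank bound (n=10, 26 conditions):

  row 1: 0, 0, 0, 1, 1, 1, 1, 1, 1, 1
  row 2: 0, 0, 0, 1, 1, 2, 2, 2, 2, 2
  row 3: 0, 0, 0, 1, 1, 2, 2, 3, 3, 3
  row 4: 0, 1, 1, 2, 2, 3, 3, 4, 4, 4
  row 5: 0, 1, 1, 2, 3, 4, 4, 5, 5, 5
  row 6: 0, 1, 1, 2, 3, 4, 4, 5, 6, 6
  row 7: 1, 2, 2, 3, 4, 5, 5, 6, 7, 7
  row 8: 1, 2, 2, 3, 4, 5, 5, 6, 7, 8
  row 9: 1, 2, 3, 4, 5, 6, 6, 7, 8, 9
  row 10: 1, 2, 3, 4, 5, 6, 7, 8, 9, 10

hence w(1..10) = (4, 6, 8, 2, 5, 9, 1, 10, 3, 7).

D(w) has 20 cells with 8 SE-corners; essential set:

[(3, 3, 0), (3, 5, 1), (3, 7, 2), (6, 1, 0), (6, 3, 1), (6, 7, 4), (8, 3, 2), (8, 7, 5)]


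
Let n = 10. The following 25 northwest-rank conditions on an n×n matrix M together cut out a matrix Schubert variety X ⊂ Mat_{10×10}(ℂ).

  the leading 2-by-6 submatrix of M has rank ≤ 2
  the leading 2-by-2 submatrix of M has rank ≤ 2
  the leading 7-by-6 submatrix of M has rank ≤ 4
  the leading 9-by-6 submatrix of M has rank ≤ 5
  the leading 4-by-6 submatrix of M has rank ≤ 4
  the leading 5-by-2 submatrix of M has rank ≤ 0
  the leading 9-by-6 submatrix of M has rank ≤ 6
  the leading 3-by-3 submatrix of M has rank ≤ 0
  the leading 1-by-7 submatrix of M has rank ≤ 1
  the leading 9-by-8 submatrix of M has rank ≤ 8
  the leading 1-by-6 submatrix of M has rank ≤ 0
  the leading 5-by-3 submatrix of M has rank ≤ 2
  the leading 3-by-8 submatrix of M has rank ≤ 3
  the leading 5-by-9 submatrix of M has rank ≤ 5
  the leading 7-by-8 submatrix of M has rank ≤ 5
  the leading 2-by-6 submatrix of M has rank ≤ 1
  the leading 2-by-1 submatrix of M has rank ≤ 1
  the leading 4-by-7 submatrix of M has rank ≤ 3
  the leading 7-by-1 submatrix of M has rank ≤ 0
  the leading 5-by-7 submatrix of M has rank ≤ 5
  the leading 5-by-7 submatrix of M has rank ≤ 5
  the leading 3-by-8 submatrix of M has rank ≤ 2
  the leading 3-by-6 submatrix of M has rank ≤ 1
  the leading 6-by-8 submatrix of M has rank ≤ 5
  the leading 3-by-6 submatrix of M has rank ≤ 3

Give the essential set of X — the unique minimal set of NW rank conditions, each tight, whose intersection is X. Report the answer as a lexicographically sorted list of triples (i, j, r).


Rank table r_w(10×10) implied by the 25 constraints:

  i=1: 0, 0, 0, 0, 0, 0, 1, 1, 1, 1
  i=2: 0, 0, 0, 1, 1, 1, 2, 2, 2, 2
  i=3: 0, 0, 0, 1, 1, 1, 2, 2, 3, 3
  i=4: 0, 0, 1, 2, 2, 2, 3, 3, 4, 4
  i=5: 0, 0, 1, 2, 3, 3, 4, 4, 5, 5
  i=6: 0, 1, 2, 3, 4, 4, 5, 5, 6, 6
  i=7: 0, 1, 2, 3, 4, 4, 5, 5, 6, 7
  i=8: 1, 2, 3, 4, 5, 5, 6, 6, 7, 8
  i=9: 1, 2, 3, 4, 5, 5, 6, 7, 8, 9
  i=10: 1, 2, 3, 4, 5, 6, 7, 8, 9, 10

so w = (7, 4, 9, 3, 5, 2, 10, 1, 8, 6).

D(w) has 24 cells with 9 SE-corners; essential set:

[(1, 6, 0), (3, 3, 0), (3, 6, 1), (3, 8, 2), (5, 2, 0), (7, 1, 0), (7, 6, 4), (7, 8, 5), (9, 6, 5)]


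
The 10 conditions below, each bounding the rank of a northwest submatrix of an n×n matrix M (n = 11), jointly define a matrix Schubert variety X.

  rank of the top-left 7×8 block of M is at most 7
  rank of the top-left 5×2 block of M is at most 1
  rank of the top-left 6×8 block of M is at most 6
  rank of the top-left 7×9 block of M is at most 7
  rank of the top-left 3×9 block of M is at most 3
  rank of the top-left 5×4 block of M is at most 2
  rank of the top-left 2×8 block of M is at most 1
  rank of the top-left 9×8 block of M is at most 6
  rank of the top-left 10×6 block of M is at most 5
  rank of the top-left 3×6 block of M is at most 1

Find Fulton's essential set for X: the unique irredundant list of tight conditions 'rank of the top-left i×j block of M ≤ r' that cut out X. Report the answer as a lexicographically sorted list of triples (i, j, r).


Reconstructing r_w from the 10 given conditions:

  1 1 1 1 1 1 1 1 1 1 1
  1 1 1 1 1 1 1 1 2 2 2
  1 1 1 1 1 1 2 2 3 3 3
  1 1 2 2 2 2 3 3 4 4 4
  1 1 2 2 3 3 4 4 5 5 5
  1 2 3 3 4 4 5 5 6 6 6
  1 2 3 4 5 5 6 6 7 7 7
  1 2 3 4 5 5 6 6 7 8 8
  1 2 3 4 5 5 6 6 7 8 9
  1 2 3 4 5 5 6 7 8 9 10
  1 2 3 4 5 6 7 8 9 10 11

second differences of R give the permutation w = (1, 9, 7, 3, 5, 2, 4, 10, 11, 8, 6).

6 SE-corners of the 20-cell Rothe diagram give Ess(w):

[(2, 8, 1), (3, 6, 1), (5, 2, 1), (5, 4, 2), (9, 8, 6), (10, 6, 5)]


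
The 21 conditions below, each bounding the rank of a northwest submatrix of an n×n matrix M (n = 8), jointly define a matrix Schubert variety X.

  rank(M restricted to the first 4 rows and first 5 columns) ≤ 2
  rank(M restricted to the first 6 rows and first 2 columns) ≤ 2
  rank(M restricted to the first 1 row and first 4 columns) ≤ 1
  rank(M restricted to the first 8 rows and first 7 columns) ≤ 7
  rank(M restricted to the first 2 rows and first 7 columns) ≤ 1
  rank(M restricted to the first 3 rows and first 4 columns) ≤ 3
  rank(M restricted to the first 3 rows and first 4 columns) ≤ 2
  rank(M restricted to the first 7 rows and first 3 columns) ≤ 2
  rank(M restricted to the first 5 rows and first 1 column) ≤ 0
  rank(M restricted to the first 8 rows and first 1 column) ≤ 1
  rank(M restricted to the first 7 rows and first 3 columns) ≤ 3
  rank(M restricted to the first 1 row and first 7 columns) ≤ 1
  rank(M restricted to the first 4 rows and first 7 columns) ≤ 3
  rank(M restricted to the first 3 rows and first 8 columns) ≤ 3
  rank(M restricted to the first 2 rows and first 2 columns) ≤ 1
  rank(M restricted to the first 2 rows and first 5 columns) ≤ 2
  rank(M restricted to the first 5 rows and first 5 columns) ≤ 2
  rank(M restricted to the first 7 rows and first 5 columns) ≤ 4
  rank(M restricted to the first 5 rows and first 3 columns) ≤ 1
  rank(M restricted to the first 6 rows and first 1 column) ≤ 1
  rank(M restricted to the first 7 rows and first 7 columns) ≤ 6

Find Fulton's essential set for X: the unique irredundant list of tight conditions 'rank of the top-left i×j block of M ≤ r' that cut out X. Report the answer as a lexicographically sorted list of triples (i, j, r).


Computing R[i][j] = min implied NW-rank bound (n=8, 21 conditions):

  row 1: 0, 1, 1, 1, 1, 1, 1, 1
  row 2: 0, 1, 1, 1, 1, 1, 1, 2
  row 3: 0, 1, 1, 2, 2, 2, 2, 3
  row 4: 0, 1, 1, 2, 2, 3, 3, 4
  row 5: 0, 1, 1, 2, 2, 3, 4, 5
  row 6: 1, 2, 2, 3, 3, 4, 5, 6
  row 7: 1, 2, 2, 3, 4, 5, 6, 7
  row 8: 1, 2, 3, 4, 5, 6, 7, 8

giving w = (2, 8, 4, 6, 7, 1, 5, 3) via Δ²R.

Rothe diagram D(w) (16 cells), 5 SE-corners (essential conditions):

[(2, 7, 1), (5, 1, 0), (5, 3, 1), (5, 5, 2), (7, 3, 2)]


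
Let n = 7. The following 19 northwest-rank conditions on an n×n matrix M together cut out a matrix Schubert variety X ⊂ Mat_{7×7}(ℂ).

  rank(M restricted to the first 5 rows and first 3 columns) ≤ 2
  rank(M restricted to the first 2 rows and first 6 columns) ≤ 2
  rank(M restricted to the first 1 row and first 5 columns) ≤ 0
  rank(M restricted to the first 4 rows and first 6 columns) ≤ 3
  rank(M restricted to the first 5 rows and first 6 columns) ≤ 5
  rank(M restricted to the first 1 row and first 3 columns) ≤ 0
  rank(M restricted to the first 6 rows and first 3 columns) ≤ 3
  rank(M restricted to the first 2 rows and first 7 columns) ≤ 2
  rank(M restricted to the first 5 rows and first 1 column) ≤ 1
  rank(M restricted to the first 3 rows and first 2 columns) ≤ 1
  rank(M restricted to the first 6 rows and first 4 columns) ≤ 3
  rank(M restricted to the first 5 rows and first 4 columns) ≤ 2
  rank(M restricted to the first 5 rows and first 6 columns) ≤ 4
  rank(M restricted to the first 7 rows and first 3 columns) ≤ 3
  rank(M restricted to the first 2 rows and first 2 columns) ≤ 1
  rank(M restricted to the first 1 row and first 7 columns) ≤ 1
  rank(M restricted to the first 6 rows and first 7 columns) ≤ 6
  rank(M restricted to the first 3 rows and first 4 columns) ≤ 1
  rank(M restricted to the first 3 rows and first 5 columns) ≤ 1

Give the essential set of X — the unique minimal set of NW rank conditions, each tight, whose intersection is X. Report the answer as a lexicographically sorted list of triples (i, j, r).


Computing R[i][j] = min implied NW-rank bound (n=7, 19 conditions):

  row 1: 0 0 0 0 0 1 1
  row 2: 1 1 1 1 1 2 2
  row 3: 1 1 1 1 1 2 3
  row 4: 1 2 2 2 2 3 4
  row 5: 1 2 2 2 3 4 5
  row 6: 1 2 3 3 4 5 6
  row 7: 1 2 3 4 5 6 7

the unique w with this rank table is (6, 1, 7, 2, 5, 3, 4).

Rothe diagram D(w) (11 cells), 3 SE-corners (essential conditions):

[(1, 5, 0), (3, 5, 1), (5, 4, 2)]


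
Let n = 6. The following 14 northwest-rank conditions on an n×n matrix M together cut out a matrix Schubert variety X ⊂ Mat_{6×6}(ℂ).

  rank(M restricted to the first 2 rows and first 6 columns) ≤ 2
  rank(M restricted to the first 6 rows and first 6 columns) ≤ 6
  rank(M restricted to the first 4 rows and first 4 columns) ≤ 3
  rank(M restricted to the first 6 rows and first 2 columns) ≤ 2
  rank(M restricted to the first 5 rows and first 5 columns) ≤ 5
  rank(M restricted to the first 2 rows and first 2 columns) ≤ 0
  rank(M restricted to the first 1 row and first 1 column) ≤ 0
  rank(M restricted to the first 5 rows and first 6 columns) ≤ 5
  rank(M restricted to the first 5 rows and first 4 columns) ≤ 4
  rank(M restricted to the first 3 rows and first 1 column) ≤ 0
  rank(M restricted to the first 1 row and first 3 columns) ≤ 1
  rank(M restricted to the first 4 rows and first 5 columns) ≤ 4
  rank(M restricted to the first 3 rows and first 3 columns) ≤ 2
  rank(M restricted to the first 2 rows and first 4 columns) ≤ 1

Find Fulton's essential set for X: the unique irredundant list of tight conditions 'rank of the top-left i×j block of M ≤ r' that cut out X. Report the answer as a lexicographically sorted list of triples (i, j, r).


Rank table r_w(6×6) implied by the 14 constraints:

  row 1: 0 | 0 | 1 | 1 | 1 | 1
  row 2: 0 | 0 | 1 | 1 | 2 | 2
  row 3: 0 | 1 | 2 | 2 | 3 | 3
  row 4: 1 | 2 | 3 | 3 | 4 | 4
  row 5: 1 | 2 | 3 | 4 | 5 | 5
  row 6: 1 | 2 | 3 | 4 | 5 | 6

so w = (3, 5, 2, 1, 4, 6).

Fulton essential set (3 of the 6 Rothe cells):

[(2, 2, 0), (2, 4, 1), (3, 1, 0)]


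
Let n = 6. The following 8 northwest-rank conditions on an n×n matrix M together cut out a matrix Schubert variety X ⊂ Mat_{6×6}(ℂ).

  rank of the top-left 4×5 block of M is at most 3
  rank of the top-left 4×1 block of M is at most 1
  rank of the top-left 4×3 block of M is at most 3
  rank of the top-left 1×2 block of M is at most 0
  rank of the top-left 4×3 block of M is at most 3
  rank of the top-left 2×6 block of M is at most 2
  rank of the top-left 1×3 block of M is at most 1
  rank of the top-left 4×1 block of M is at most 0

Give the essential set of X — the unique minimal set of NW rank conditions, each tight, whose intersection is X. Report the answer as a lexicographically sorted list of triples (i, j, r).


Rank table r_w(6×6) implied by the 8 constraints:

  row 1: 0 | 0 | 1 | 1 | 1 | 1
  row 2: 0 | 1 | 2 | 2 | 2 | 2
  row 3: 0 | 1 | 2 | 3 | 3 | 3
  row 4: 0 | 1 | 2 | 3 | 3 | 4
  row 5: 1 | 2 | 3 | 4 | 4 | 5
  row 6: 1 | 2 | 3 | 4 | 5 | 6

giving w = (3, 2, 4, 6, 1, 5) via Δ²R.

Fulton essential set (3 of the 6 Rothe cells):

[(1, 2, 0), (4, 1, 0), (4, 5, 3)]


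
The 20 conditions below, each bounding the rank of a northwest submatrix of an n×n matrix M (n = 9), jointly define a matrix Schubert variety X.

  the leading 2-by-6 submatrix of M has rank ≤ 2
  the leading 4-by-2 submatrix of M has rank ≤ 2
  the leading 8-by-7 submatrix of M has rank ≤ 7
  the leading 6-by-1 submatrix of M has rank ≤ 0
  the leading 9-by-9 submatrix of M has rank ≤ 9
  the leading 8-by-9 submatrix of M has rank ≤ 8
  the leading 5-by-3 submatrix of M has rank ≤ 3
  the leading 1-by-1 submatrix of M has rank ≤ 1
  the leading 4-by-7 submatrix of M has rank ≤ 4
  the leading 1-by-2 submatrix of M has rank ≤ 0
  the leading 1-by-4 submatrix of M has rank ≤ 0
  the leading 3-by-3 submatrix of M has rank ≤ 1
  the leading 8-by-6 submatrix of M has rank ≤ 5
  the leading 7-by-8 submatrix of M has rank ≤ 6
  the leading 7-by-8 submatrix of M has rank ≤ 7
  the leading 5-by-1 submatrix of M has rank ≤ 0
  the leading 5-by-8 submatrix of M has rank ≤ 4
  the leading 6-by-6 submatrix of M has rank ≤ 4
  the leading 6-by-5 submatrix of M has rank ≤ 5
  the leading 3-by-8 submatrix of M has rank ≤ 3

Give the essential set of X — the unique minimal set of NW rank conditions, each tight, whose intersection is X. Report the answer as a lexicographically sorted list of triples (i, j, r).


Rank table r_w(9×9) implied by the 20 constraints:

  row 1: 0 0 0 0 1 1 1 1 1
  row 2: 0 1 1 1 2 2 2 2 2
  row 3: 0 1 1 2 3 3 3 3 3
  row 4: 0 1 2 3 4 4 4 4 4
  row 5: 0 1 2 3 4 4 4 4 5
  row 6: 0 1 2 3 4 4 5 5 6
  row 7: 1 2 3 4 5 5 6 6 7
  row 8: 1 2 3 4 5 5 6 7 8
  row 9: 1 2 3 4 5 6 7 8 9

so w = (5, 2, 4, 3, 9, 7, 1, 8, 6).

Fulton essential set (6 of the 15 Rothe cells):

[(1, 4, 0), (3, 3, 1), (5, 8, 4), (6, 1, 0), (6, 6, 4), (8, 6, 5)]


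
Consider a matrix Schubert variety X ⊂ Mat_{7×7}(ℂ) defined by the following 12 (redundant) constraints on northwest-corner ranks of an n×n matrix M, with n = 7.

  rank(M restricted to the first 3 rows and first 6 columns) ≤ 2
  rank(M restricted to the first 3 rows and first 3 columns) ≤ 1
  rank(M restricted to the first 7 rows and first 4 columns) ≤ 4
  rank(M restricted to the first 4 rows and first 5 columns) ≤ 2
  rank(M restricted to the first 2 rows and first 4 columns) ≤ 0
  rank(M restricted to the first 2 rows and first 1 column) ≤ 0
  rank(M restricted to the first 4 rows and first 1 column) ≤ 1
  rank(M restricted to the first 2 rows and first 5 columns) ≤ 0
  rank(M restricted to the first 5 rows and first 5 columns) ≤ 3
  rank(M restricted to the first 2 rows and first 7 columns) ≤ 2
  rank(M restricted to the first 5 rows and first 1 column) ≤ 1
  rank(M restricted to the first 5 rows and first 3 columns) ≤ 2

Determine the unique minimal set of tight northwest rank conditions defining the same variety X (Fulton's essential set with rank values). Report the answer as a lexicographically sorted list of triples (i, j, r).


Reconstructing r_w from the 12 given conditions:

  0 0 0 0 0 1 1
  0 0 0 0 0 1 2
  1 1 1 1 1 2 3
  1 2 2 2 2 3 4
  1 2 2 3 3 4 5
  1 2 3 4 4 5 6
  1 2 3 4 5 6 7

second differences of R give the permutation w = (6, 7, 1, 2, 4, 3, 5).

|D(w)|=11, |Ess(w)|=2:

[(2, 5, 0), (5, 3, 2)]


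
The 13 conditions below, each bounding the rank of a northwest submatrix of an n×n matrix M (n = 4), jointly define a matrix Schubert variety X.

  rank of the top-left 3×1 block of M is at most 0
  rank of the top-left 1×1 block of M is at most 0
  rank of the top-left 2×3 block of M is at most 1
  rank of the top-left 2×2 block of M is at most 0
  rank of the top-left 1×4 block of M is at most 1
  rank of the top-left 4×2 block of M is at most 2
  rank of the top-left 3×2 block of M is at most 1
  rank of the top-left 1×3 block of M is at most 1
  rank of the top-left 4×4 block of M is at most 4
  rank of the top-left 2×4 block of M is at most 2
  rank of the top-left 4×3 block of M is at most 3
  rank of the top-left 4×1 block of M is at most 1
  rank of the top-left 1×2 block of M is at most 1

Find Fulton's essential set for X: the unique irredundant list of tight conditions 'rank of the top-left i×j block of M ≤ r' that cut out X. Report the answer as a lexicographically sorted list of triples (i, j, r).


Reconstructing r_w from the 13 given conditions:

  i=1: 0, 0, 1, 1
  i=2: 0, 0, 1, 2
  i=3: 0, 1, 2, 3
  i=4: 1, 2, 3, 4

reading off 1-entries of Δ²R: w = (3, 4, 2, 1).

ℓ(w)=5; the 2 essential cells (i,j,r):

[(2, 2, 0), (3, 1, 0)]


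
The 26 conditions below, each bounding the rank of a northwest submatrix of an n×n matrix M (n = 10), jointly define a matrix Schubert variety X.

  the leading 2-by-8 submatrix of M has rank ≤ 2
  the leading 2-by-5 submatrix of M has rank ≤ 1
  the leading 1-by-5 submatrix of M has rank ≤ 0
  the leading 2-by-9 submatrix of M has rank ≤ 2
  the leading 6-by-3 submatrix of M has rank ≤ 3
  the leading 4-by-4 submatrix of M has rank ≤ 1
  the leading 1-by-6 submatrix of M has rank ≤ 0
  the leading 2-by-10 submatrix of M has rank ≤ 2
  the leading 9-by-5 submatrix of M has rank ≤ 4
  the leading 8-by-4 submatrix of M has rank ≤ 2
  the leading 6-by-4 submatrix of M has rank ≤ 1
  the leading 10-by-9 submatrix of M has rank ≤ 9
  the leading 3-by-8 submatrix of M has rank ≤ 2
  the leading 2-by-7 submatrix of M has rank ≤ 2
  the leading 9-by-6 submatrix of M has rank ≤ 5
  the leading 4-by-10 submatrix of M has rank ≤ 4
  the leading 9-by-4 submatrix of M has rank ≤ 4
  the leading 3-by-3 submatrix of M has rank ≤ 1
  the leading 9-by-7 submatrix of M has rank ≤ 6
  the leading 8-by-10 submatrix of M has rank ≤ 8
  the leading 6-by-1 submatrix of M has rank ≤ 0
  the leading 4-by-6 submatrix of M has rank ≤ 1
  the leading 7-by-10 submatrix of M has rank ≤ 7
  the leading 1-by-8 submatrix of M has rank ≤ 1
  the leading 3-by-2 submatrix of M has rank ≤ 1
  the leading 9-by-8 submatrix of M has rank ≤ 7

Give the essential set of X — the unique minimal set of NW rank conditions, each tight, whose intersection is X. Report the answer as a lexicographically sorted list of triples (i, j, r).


Reconstructing r_w from the 26 given conditions:

  i=1: 0  0  0  0  0  0  1  1  1  1
  i=2: 0  1  1  1  1  1  2  2  2  2
  i=3: 0  1  1  1  1  1  2  2  3  3
  i=4: 0  1  1  1  1  1  2  3  4  4
  i=5: 0  1  1  1  2  2  3  4  5  5
  i=6: 0  1  1  1  2  3  4  5  6  6
  i=7: 1  2  2  2  3  4  5  6  7  7
  i=8: 1  2  2  2  3  4  5  6  7  8
  i=9: 1  2  3  3  4  5  6  7  8  9
  i=10: 1  2  3  4  5  6  7  8  9  10

hence w(1..10) = (7, 2, 9, 8, 5, 6, 1, 10, 3, 4).

6 SE-corners of the 26-cell Rothe diagram give Ess(w):

[(1, 6, 0), (3, 8, 2), (4, 6, 1), (6, 1, 0), (6, 4, 1), (8, 4, 2)]


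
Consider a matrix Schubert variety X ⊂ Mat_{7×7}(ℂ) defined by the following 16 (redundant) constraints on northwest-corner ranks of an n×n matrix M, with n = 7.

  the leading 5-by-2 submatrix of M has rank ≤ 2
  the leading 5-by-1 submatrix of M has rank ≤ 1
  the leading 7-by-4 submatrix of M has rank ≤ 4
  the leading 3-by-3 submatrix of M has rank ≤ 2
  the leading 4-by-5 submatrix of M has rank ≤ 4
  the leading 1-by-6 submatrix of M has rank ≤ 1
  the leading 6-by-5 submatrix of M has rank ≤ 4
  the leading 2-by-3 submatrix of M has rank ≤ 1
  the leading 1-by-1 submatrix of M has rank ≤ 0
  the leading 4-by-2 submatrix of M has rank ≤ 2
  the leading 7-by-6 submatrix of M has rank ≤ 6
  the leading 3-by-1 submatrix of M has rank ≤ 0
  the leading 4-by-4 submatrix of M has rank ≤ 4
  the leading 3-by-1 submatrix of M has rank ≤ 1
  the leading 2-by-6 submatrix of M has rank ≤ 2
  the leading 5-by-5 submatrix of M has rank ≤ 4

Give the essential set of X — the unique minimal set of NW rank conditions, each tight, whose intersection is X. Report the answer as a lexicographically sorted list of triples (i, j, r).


Computing R[i][j] = min implied NW-rank bound (n=7, 16 conditions):

  R[1]: 0, 1, 1, 1, 1, 1, 1
  R[2]: 0, 1, 1, 2, 2, 2, 2
  R[3]: 0, 1, 2, 3, 3, 3, 3
  R[4]: 1, 2, 3, 4, 4, 4, 4
  R[5]: 1, 2, 3, 4, 4, 5, 5
  R[6]: 1, 2, 3, 4, 4, 5, 6
  R[7]: 1, 2, 3, 4, 5, 6, 7

hence w(1..7) = (2, 4, 3, 1, 6, 7, 5).

D(w) has 6 cells with 3 SE-corners; essential set:

[(2, 3, 1), (3, 1, 0), (6, 5, 4)]


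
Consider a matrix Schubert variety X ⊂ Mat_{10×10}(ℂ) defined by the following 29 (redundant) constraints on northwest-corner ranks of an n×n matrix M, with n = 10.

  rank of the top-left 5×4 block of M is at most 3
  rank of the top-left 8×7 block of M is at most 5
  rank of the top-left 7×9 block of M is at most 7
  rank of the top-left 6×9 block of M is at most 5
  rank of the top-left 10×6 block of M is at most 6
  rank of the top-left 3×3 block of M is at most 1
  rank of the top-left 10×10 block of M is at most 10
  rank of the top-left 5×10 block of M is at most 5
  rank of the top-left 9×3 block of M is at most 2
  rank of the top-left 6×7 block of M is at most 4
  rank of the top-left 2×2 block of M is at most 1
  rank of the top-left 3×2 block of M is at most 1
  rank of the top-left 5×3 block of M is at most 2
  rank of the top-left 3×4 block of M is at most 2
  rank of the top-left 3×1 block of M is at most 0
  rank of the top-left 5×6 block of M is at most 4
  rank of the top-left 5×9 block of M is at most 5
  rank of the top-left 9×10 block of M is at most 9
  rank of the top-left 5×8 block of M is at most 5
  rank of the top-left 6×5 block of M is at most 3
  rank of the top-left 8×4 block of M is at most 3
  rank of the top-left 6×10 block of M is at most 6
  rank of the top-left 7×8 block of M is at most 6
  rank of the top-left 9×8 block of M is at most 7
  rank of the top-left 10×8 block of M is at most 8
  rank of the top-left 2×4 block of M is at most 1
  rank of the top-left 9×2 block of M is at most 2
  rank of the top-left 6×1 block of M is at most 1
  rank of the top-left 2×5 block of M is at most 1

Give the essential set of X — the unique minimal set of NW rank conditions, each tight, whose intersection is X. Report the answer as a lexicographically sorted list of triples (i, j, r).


Computing R[i][j] = min implied NW-rank bound (n=10, 29 conditions):

  R[1]: 0 | 1 | 1 | 1 | 1 | 1 | 1 | 1 | 1 | 1
  R[2]: 0 | 1 | 1 | 1 | 1 | 2 | 2 | 2 | 2 | 2
  R[3]: 0 | 1 | 1 | 2 | 2 | 3 | 3 | 3 | 3 | 3
  R[4]: 1 | 2 | 2 | 3 | 3 | 4 | 4 | 4 | 4 | 4
  R[5]: 1 | 2 | 2 | 3 | 3 | 4 | 4 | 5 | 5 | 5
  R[6]: 1 | 2 | 2 | 3 | 3 | 4 | 4 | 5 | 5 | 6
  R[7]: 1 | 2 | 2 | 3 | 4 | 5 | 5 | 6 | 6 | 7
  R[8]: 1 | 2 | 2 | 3 | 4 | 5 | 5 | 6 | 7 | 8
  R[9]: 1 | 2 | 2 | 3 | 4 | 5 | 6 | 7 | 8 | 9
  R[10]: 1 | 2 | 3 | 4 | 5 | 6 | 7 | 8 | 9 | 10

so w = (2, 6, 4, 1, 8, 10, 5, 9, 7, 3).

D(w) has 18 cells with 8 SE-corners; essential set:

[(2, 5, 1), (3, 1, 0), (3, 3, 1), (6, 5, 3), (6, 7, 4), (6, 9, 5), (8, 7, 5), (9, 3, 2)]


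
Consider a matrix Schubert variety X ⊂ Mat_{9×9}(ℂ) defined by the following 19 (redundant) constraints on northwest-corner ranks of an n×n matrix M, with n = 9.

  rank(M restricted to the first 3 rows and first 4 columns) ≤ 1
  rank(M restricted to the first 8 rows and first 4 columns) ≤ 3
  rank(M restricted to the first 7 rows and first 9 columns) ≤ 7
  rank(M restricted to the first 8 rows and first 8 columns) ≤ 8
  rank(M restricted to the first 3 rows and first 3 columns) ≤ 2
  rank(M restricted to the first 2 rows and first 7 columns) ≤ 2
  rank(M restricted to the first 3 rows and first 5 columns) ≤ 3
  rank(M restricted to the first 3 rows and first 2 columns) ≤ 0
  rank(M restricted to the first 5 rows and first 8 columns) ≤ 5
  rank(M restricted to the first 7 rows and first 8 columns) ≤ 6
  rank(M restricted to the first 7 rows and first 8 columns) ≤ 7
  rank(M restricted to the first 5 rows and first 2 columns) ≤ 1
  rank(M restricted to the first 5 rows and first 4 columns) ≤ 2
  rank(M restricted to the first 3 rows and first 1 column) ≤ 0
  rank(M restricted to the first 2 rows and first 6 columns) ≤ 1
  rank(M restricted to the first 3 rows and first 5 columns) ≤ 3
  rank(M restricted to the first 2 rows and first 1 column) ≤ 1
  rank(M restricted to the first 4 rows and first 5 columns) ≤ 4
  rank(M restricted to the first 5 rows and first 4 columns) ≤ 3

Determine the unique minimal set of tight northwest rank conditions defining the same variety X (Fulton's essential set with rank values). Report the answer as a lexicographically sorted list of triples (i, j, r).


Propagating the 19 rank bounds to every northwest block:

  i=1: 0 0 1 1 1 1 1 1 1
  i=2: 0 0 1 1 1 1 2 2 2
  i=3: 0 0 1 1 2 2 3 3 3
  i=4: 1 1 2 2 3 3 4 4 4
  i=5: 1 1 2 2 3 4 5 5 5
  i=6: 1 2 3 3 4 5 6 6 6
  i=7: 1 2 3 3 4 5 6 6 7
  i=8: 1 2 3 3 4 5 6 7 8
  i=9: 1 2 3 4 5 6 7 8 9

second differences of R give the permutation w = (3, 7, 5, 1, 6, 2, 9, 8, 4).

Fulton essential set (7 of the 15 Rothe cells):

[(2, 6, 1), (3, 2, 0), (3, 4, 1), (5, 2, 1), (5, 4, 2), (7, 8, 6), (8, 4, 3)]


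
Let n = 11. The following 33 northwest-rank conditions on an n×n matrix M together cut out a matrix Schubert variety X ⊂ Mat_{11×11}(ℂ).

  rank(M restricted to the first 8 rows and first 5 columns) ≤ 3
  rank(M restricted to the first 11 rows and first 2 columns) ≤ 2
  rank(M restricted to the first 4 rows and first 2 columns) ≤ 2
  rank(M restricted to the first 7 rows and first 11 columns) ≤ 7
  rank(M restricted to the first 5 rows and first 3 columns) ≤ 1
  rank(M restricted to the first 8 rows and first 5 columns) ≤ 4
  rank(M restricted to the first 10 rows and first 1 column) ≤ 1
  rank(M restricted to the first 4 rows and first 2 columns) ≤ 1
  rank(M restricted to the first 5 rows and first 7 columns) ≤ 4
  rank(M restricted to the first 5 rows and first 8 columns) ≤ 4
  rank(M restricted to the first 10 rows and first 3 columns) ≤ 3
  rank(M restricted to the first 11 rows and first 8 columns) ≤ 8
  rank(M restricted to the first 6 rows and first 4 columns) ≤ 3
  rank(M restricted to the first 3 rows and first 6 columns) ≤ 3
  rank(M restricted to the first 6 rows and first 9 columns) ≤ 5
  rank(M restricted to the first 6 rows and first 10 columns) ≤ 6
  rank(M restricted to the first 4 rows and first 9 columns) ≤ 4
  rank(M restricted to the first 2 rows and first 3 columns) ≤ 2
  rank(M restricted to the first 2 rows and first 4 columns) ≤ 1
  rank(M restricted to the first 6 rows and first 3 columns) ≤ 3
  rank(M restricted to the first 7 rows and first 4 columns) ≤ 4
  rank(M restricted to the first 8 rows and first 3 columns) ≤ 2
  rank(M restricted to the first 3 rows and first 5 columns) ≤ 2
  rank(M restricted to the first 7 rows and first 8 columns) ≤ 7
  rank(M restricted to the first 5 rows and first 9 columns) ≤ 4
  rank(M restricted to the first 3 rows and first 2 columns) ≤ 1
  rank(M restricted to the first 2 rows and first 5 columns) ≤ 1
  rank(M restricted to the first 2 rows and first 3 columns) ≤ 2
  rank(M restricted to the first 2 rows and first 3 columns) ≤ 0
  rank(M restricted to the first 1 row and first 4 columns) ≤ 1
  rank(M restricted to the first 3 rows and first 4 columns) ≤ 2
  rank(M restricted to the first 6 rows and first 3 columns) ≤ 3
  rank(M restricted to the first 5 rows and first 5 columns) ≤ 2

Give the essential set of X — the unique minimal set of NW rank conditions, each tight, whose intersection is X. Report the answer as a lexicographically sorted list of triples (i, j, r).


Propagating the 33 rank bounds to every northwest block:

  row 1: 0  0  0  1  1  1  1  1  1  1  1
  row 2: 0  0  0  1  1  2  2  2  2  2  2
  row 3: 1  1  1  2  2  3  3  3  3  3  3
  row 4: 1  1  1  2  2  3  4  4  4  4  4
  row 5: 1  1  1  2  2  3  4  4  4  5  5
  row 6: 1  2  2  3  3  4  5  5  5  6  6
  row 7: 1  2  2  3  3  4  5  6  6  7  7
  row 8: 1  2  2  3  3  4  5  6  7  8  8
  row 9: 1  2  3  4  4  5  6  7  8  9  9
  row 10: 1  2  3  4  5  6  7  8  9  10  10
  row 11: 1  2  3  4  5  6  7  8  9  10  11

hence w(1..11) = (4, 6, 1, 7, 10, 2, 8, 9, 3, 5, 11).

|D(w)|=19, |Ess(w)|=7:

[(2, 3, 0), (2, 5, 1), (5, 3, 1), (5, 5, 2), (5, 9, 4), (8, 3, 2), (8, 5, 3)]
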